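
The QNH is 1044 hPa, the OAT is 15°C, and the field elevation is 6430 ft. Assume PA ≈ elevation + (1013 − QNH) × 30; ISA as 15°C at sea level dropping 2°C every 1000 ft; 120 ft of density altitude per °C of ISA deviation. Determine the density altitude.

Pressure altitude = 6430 + (1013 − 1044) × 30 = 6430 + (-930) = 5500 ft.
ISA temperature at 5500 ft = 15 − 2 × (5500/1000) = 4°C.
ISA deviation = 15 − 4 = +11°C.
Density altitude = 5500 + 120 × (11) = 6820 ft.

6820 ft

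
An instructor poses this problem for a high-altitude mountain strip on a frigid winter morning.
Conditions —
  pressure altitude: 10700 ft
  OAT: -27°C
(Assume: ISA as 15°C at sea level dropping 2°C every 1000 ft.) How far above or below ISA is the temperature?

ISA temperature at 10700 ft = 15 − 2 × (10700/1000) = -6.4°C.
Deviation = OAT − ISA = -27 − (-6.4) = -20.6°C.

ISA-20.6°C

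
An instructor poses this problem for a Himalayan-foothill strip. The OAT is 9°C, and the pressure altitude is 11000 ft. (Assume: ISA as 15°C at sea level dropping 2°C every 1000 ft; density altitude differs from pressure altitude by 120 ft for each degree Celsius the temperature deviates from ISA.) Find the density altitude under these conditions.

12920 ft

ISA temperature at 11000 ft = 15 − 2 × (11000/1000) = -7°C.
ISA deviation = 9 − (-7) = +16°C.
Density altitude = 11000 + 120 × (16) = 11000 + (+1920) = 12920 ft.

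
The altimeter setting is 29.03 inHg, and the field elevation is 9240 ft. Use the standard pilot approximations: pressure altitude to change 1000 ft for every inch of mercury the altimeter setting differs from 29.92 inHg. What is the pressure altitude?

10130 ft

Pressure correction = (29.92 − 29.03) × 1000 = +890 ft.
Pressure altitude = 9240 + (+890) = 10130 ft.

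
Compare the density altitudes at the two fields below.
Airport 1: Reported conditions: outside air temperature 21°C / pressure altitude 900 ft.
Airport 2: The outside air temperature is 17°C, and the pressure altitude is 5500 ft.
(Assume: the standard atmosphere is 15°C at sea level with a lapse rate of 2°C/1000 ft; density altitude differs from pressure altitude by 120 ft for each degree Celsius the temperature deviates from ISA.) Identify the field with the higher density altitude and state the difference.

Airport 2 by 5224 ft

Airport 1: ISA temp = 13.2°C, deviation +7.8°C, DA = 900 + 120 × 7.8 = 1836 ft.
Airport 2: ISA temp = 4°C, deviation +13°C, DA = 5500 + 120 × 13 = 7060 ft.
Airport 2 is higher by 7060 − 1836 = 5224 ft.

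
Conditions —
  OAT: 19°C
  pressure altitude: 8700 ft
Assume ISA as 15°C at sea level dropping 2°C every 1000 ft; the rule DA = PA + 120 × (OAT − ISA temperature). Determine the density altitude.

11268 ft

ISA temperature at 8700 ft = 15 − 2 × (8700/1000) = -2.4°C.
ISA deviation = 19 − (-2.4) = +21.4°C.
Density altitude = 8700 + 120 × (21.4) = 8700 + (+2568) = 11268 ft.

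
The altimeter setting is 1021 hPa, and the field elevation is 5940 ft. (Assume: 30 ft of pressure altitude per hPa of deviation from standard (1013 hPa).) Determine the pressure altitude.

Pressure correction = (1013 − 1021) × 30 = -240 ft.
Pressure altitude = 5940 + (-240) = 5700 ft.

5700 ft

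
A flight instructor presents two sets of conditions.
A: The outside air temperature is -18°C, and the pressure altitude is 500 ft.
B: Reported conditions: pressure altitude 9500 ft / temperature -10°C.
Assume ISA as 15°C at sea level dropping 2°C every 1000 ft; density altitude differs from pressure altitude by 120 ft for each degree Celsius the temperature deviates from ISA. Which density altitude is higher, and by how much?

A: ISA temp = 14°C, deviation -32°C, DA = 500 + 120 × (-32) = -3340 ft.
B: ISA temp = -4°C, deviation -6°C, DA = 9500 + 120 × (-6) = 8780 ft.
B is higher by 8780 − (-3340) = 12120 ft.

B by 12120 ft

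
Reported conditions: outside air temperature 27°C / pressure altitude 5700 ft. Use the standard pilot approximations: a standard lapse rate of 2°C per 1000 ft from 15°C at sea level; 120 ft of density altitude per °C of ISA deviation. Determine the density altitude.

8508 ft

ISA temperature at 5700 ft = 15 − 2 × (5700/1000) = 3.6°C.
ISA deviation = 27 − 3.6 = +23.4°C.
Density altitude = 5700 + 120 × (23.4) = 5700 + (+2808) = 8508 ft.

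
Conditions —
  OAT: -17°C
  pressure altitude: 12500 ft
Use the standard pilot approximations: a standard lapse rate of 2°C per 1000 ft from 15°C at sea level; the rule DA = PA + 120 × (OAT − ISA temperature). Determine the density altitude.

11660 ft

ISA temperature at 12500 ft = 15 − 2 × (12500/1000) = -10°C.
ISA deviation = -17 − (-10) = -7°C.
Density altitude = 12500 + 120 × (-7) = 12500 + (-840) = 11660 ft.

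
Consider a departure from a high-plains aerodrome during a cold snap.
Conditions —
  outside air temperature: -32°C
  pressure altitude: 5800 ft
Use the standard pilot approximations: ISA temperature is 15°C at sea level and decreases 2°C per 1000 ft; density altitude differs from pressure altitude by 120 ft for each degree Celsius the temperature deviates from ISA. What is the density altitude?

1552 ft

ISA temperature at 5800 ft = 15 − 2 × (5800/1000) = 3.4°C.
ISA deviation = -32 − 3.4 = -35.4°C.
Density altitude = 5800 + 120 × (-35.4) = 5800 + (-4248) = 1552 ft.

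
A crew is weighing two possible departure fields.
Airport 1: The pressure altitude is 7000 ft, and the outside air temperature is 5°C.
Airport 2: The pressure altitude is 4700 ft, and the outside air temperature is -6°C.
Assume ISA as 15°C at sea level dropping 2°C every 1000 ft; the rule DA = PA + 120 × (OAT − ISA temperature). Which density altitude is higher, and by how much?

Airport 1 by 4172 ft

Airport 1: ISA temp = 1°C, deviation +4°C, DA = 7000 + 120 × 4 = 7480 ft.
Airport 2: ISA temp = 5.6°C, deviation -11.6°C, DA = 4700 + 120 × (-11.6) = 3308 ft.
Airport 1 is higher by 7480 − 3308 = 4172 ft.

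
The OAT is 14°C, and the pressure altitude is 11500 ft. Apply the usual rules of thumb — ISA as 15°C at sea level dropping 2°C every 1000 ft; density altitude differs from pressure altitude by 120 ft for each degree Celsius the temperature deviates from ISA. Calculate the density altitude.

14140 ft

ISA temperature at 11500 ft = 15 − 2 × (11500/1000) = -8°C.
ISA deviation = 14 − (-8) = +22°C.
Density altitude = 11500 + 120 × (22) = 11500 + (+2640) = 14140 ft.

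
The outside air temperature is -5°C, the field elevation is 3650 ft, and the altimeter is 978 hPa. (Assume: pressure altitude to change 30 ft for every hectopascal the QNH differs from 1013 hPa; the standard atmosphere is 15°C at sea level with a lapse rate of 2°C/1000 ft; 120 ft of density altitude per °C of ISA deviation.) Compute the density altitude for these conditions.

Pressure altitude = 3650 + (1013 − 978) × 30 = 3650 + (+1050) = 4700 ft.
ISA temperature at 4700 ft = 15 − 2 × (4700/1000) = 5.6°C.
ISA deviation = -5 − 5.6 = -10.6°C.
Density altitude = 4700 + 120 × (-10.6) = 3428 ft.

3428 ft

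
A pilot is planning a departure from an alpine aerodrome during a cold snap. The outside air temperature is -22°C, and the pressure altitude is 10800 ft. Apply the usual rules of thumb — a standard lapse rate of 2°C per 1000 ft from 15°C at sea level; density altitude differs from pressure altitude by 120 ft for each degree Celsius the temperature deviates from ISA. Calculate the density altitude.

8952 ft

ISA temperature at 10800 ft = 15 − 2 × (10800/1000) = -6.6°C.
ISA deviation = -22 − (-6.6) = -15.4°C.
Density altitude = 10800 + 120 × (-15.4) = 10800 + (-1848) = 8952 ft.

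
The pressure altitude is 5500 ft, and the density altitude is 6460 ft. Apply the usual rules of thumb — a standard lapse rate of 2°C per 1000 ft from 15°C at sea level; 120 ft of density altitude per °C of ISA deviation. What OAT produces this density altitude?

12°C

Density altitude − pressure altitude = 6460 − 5500 = +960 ft.
At 120 ft/°C that is an ISA deviation of 960/120 = +8°C.
ISA temperature at 5500 ft = 15 − 2 × (5500/1000) = 4°C.
OAT = ISA + deviation = 4 + (+8) = 12°C.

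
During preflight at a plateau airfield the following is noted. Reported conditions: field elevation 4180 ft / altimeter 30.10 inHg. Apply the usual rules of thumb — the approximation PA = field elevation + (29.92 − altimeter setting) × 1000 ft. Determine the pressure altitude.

4000 ft

Pressure correction = (29.92 − 30.10) × 1000 = -180 ft.
Pressure altitude = 4180 + (-180) = 4000 ft.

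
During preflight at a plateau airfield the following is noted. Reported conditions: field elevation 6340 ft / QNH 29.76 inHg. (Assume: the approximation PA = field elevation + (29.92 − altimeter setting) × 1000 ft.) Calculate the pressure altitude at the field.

6500 ft

Pressure correction = (29.92 − 29.76) × 1000 = +160 ft.
Pressure altitude = 6340 + (+160) = 6500 ft.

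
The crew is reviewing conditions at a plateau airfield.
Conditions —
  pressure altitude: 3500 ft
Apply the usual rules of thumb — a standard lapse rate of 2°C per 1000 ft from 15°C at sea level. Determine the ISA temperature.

ISA temperature = 15 − 2 × (3500/1000) = 15 − 7 = 8°C.

8°C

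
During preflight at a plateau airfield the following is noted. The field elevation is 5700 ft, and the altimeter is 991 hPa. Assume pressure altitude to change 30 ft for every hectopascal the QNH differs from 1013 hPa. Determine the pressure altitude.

6360 ft

Pressure correction = (1013 − 991) × 30 = +660 ft.
Pressure altitude = 5700 + (+660) = 6360 ft.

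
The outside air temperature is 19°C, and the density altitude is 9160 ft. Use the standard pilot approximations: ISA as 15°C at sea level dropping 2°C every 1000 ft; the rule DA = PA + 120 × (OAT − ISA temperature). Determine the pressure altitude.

7000 ft

DA = PA + 120 × (OAT − (15 − 2·PA/1000)) = PA + 120·OAT − 1800 + 0.24·PA = 1.24·PA + 120·OAT − 1800.
So 1.24·PA = 9160 − 120 × 19 + 1800 = 8680.
PA = 8680 / 1.24 = 7000 ft.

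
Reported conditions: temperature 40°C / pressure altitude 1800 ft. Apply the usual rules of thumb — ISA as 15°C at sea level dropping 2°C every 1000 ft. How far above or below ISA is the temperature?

ISA+28.6°C

ISA temperature at 1800 ft = 15 − 2 × (1800/1000) = 11.4°C.
Deviation = OAT − ISA = 40 − 11.4 = +28.6°C.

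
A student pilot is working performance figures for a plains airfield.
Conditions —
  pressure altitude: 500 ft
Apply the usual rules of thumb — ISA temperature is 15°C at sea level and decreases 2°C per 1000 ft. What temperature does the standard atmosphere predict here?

ISA temperature = 15 − 2 × (500/1000) = 15 − 1 = 14°C.

14°C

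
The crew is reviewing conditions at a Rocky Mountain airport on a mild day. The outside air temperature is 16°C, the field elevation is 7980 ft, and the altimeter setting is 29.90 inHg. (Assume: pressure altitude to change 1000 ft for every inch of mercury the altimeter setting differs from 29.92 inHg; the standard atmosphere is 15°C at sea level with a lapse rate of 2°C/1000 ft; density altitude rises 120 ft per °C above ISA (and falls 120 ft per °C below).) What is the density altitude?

Pressure altitude = 7980 + (29.92 − 29.90) × 1000 = 7980 + (+20) = 8000 ft.
ISA temperature at 8000 ft = 15 − 2 × (8000/1000) = -1°C.
ISA deviation = 16 − (-1) = +17°C.
Density altitude = 8000 + 120 × (17) = 10040 ft.

10040 ft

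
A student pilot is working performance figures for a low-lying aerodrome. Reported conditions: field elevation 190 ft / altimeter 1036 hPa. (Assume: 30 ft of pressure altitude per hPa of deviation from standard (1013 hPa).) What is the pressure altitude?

Pressure correction = (1013 − 1036) × 30 = -690 ft.
Pressure altitude = 190 + (-690) = -500 ft.

-500 ft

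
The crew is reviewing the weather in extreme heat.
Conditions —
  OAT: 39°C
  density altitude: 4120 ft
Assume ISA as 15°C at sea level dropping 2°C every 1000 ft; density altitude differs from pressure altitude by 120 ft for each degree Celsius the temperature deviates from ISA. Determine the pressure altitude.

1000 ft

DA = PA + 120 × (OAT − (15 − 2·PA/1000)) = PA + 120·OAT − 1800 + 0.24·PA = 1.24·PA + 120·OAT − 1800.
So 1.24·PA = 4120 − 120 × 39 + 1800 = 1240.
PA = 1240 / 1.24 = 1000 ft.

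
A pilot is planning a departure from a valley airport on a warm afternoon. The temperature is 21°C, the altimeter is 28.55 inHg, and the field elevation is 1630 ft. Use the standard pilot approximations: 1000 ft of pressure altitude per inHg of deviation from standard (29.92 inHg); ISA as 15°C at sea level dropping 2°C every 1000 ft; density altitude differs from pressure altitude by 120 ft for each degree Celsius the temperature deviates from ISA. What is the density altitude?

4440 ft

Pressure altitude = 1630 + (29.92 − 28.55) × 1000 = 1630 + (+1370) = 3000 ft.
ISA temperature at 3000 ft = 15 − 2 × (3000/1000) = 9°C.
ISA deviation = 21 − 9 = +12°C.
Density altitude = 3000 + 120 × (12) = 4440 ft.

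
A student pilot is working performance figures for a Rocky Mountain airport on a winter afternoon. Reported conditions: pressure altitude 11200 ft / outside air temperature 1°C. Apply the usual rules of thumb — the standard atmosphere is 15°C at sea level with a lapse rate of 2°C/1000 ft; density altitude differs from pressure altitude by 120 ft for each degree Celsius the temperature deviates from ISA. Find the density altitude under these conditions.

12208 ft

ISA temperature at 11200 ft = 15 − 2 × (11200/1000) = -7.4°C.
ISA deviation = 1 − (-7.4) = +8.4°C.
Density altitude = 11200 + 120 × (8.4) = 11200 + (+1008) = 12208 ft.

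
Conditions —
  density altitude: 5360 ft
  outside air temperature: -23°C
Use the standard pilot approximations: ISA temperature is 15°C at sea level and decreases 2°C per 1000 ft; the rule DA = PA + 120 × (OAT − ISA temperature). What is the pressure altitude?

DA = PA + 120 × (OAT − (15 − 2·PA/1000)) = PA + 120·OAT − 1800 + 0.24·PA = 1.24·PA + 120·OAT − 1800.
So 1.24·PA = 5360 − 120 × (-23) + 1800 = 9920.
PA = 9920 / 1.24 = 8000 ft.

8000 ft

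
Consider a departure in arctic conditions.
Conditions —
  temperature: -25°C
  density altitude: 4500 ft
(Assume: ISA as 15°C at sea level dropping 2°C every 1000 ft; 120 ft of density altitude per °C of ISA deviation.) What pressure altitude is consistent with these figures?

7500 ft

DA = PA + 120 × (OAT − (15 − 2·PA/1000)) = PA + 120·OAT − 1800 + 0.24·PA = 1.24·PA + 120·OAT − 1800.
So 1.24·PA = 4500 − 120 × (-25) + 1800 = 9300.
PA = 9300 / 1.24 = 7500 ft.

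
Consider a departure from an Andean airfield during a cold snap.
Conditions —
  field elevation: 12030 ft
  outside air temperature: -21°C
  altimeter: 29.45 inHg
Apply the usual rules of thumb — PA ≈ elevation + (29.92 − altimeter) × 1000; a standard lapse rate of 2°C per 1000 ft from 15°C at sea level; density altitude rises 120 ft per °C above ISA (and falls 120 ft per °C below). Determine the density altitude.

Pressure altitude = 12030 + (29.92 − 29.45) × 1000 = 12030 + (+470) = 12500 ft.
ISA temperature at 12500 ft = 15 − 2 × (12500/1000) = -10°C.
ISA deviation = -21 − (-10) = -11°C.
Density altitude = 12500 + 120 × (-11) = 11180 ft.

11180 ft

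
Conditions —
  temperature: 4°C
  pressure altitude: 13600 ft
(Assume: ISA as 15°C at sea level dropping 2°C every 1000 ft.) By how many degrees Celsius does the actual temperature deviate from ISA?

ISA+16.2°C

ISA temperature at 13600 ft = 15 − 2 × (13600/1000) = -12.2°C.
Deviation = OAT − ISA = 4 − (-12.2) = +16.2°C.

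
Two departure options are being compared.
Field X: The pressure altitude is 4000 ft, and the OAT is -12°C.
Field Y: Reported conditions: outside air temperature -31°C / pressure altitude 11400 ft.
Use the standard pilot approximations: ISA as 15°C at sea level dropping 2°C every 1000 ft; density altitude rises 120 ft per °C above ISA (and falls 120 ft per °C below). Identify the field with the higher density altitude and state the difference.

Field Y by 6896 ft

Field X: ISA temp = 7°C, deviation -19°C, DA = 4000 + 120 × (-19) = 1720 ft.
Field Y: ISA temp = -7.8°C, deviation -23.2°C, DA = 11400 + 120 × (-23.2) = 8616 ft.
Field Y is higher by 8616 − 1720 = 6896 ft.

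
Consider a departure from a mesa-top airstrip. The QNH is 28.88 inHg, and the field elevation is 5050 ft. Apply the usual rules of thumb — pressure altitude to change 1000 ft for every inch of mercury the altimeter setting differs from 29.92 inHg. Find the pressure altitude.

6090 ft

Pressure correction = (29.92 − 28.88) × 1000 = +1040 ft.
Pressure altitude = 5050 + (+1040) = 6090 ft.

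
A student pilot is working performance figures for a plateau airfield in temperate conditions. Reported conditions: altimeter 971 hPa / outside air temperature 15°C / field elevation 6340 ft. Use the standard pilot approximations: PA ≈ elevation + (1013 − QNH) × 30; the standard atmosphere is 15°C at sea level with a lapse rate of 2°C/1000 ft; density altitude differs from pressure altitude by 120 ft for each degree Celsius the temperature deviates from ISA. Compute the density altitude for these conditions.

9424 ft

Pressure altitude = 6340 + (1013 − 971) × 30 = 6340 + (+1260) = 7600 ft.
ISA temperature at 7600 ft = 15 − 2 × (7600/1000) = -0.2°C.
ISA deviation = 15 − (-0.2) = +15.2°C.
Density altitude = 7600 + 120 × (15.2) = 9424 ft.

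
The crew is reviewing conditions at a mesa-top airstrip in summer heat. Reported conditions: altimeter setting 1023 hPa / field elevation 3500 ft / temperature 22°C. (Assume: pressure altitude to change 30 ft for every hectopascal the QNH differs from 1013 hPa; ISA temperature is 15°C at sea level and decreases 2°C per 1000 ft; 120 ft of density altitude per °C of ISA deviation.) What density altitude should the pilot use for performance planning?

Pressure altitude = 3500 + (1013 − 1023) × 30 = 3500 + (-300) = 3200 ft.
ISA temperature at 3200 ft = 15 − 2 × (3200/1000) = 8.6°C.
ISA deviation = 22 − 8.6 = +13.4°C.
Density altitude = 3200 + 120 × (13.4) = 4808 ft.

4808 ft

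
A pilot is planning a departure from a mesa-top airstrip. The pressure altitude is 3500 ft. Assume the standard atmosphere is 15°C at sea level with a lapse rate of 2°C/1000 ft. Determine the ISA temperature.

8°C

ISA temperature = 15 − 2 × (3500/1000) = 15 − 7 = 8°C.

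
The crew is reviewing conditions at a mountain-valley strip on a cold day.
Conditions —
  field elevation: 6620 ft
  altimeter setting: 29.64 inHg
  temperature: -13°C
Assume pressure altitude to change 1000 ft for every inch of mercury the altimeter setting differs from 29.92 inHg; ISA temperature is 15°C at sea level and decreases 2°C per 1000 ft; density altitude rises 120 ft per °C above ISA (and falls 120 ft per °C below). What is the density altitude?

5196 ft

Pressure altitude = 6620 + (29.92 − 29.64) × 1000 = 6620 + (+280) = 6900 ft.
ISA temperature at 6900 ft = 15 − 2 × (6900/1000) = 1.2°C.
ISA deviation = -13 − 1.2 = -14.2°C.
Density altitude = 6900 + 120 × (-14.2) = 5196 ft.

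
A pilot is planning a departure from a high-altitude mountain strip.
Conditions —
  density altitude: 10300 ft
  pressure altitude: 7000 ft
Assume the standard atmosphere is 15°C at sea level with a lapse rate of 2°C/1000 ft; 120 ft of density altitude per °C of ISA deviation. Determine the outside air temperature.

28.5°C

Density altitude − pressure altitude = 10300 − 7000 = +3300 ft.
At 120 ft/°C that is an ISA deviation of 3300/120 = +27.5°C.
ISA temperature at 7000 ft = 15 − 2 × (7000/1000) = 1°C.
OAT = ISA + deviation = 1 + (+27.5) = 28.5°C.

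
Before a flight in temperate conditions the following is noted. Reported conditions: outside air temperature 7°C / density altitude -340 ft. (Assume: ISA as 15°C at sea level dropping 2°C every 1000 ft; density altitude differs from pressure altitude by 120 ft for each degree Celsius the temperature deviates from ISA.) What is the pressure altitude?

500 ft

DA = PA + 120 × (OAT − (15 − 2·PA/1000)) = PA + 120·OAT − 1800 + 0.24·PA = 1.24·PA + 120·OAT − 1800.
So 1.24·PA = -340 − 120 × 7 + 1800 = 620.
PA = 620 / 1.24 = 500 ft.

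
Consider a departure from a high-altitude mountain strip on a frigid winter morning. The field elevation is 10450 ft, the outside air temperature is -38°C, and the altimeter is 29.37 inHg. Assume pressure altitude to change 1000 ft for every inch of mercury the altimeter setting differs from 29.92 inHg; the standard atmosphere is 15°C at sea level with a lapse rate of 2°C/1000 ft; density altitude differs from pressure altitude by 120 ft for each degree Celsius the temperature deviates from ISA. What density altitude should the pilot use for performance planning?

Pressure altitude = 10450 + (29.92 − 29.37) × 1000 = 10450 + (+550) = 11000 ft.
ISA temperature at 11000 ft = 15 − 2 × (11000/1000) = -7°C.
ISA deviation = -38 − (-7) = -31°C.
Density altitude = 11000 + 120 × (-31) = 7280 ft.

7280 ft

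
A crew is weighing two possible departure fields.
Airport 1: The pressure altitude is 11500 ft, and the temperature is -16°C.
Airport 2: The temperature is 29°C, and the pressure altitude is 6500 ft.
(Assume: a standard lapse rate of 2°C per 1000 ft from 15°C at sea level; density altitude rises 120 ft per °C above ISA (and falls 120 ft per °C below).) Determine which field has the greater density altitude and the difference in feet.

Airport 1 by 800 ft

Airport 1: ISA temp = -8°C, deviation -8°C, DA = 11500 + 120 × (-8) = 10540 ft.
Airport 2: ISA temp = 2°C, deviation +27°C, DA = 6500 + 120 × 27 = 9740 ft.
Airport 1 is higher by 10540 − 9740 = 800 ft.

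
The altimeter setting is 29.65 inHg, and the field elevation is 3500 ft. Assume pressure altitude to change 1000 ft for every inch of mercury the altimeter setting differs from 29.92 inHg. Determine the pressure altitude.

Pressure correction = (29.92 − 29.65) × 1000 = +270 ft.
Pressure altitude = 3500 + (+270) = 3770 ft.

3770 ft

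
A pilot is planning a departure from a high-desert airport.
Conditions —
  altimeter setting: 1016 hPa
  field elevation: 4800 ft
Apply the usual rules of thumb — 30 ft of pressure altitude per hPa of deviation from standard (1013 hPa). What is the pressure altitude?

4710 ft

Pressure correction = (1013 − 1016) × 30 = -90 ft.
Pressure altitude = 4800 + (-90) = 4710 ft.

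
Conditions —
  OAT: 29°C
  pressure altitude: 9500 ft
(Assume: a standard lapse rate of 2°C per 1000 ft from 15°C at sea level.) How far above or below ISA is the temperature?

ISA+33°C

ISA temperature at 9500 ft = 15 − 2 × (9500/1000) = -4°C.
Deviation = OAT − ISA = 29 − (-4) = +33°C.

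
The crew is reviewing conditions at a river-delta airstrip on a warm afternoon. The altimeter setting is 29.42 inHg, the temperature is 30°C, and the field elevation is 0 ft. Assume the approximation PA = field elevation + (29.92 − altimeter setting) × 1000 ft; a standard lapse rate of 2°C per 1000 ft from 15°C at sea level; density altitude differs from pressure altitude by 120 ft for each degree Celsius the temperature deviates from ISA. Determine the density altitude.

Pressure altitude = 0 + (29.92 − 29.42) × 1000 = 0 + (+500) = 500 ft.
ISA temperature at 500 ft = 15 − 2 × (500/1000) = 14°C.
ISA deviation = 30 − 14 = +16°C.
Density altitude = 500 + 120 × (16) = 2420 ft.

2420 ft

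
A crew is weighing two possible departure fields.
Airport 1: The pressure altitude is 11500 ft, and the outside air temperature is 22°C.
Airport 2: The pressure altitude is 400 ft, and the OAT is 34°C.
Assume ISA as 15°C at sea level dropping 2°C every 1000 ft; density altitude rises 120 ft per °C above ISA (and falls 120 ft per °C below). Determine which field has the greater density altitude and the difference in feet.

Airport 1 by 12324 ft

Airport 1: ISA temp = -8°C, deviation +30°C, DA = 11500 + 120 × 30 = 15100 ft.
Airport 2: ISA temp = 14.2°C, deviation +19.8°C, DA = 400 + 120 × 19.8 = 2776 ft.
Airport 1 is higher by 15100 − 2776 = 12324 ft.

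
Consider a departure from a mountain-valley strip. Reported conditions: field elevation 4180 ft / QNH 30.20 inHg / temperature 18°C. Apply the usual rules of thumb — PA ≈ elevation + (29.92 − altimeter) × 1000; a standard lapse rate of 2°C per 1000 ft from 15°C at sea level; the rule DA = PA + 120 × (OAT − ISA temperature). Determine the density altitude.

5196 ft

Pressure altitude = 4180 + (29.92 − 30.20) × 1000 = 4180 + (-280) = 3900 ft.
ISA temperature at 3900 ft = 15 − 2 × (3900/1000) = 7.2°C.
ISA deviation = 18 − 7.2 = +10.8°C.
Density altitude = 3900 + 120 × (10.8) = 5196 ft.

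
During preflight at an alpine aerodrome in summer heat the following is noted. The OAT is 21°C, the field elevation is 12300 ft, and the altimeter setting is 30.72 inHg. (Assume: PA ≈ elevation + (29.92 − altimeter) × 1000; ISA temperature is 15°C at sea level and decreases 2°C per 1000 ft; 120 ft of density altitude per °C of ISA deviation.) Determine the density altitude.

Pressure altitude = 12300 + (29.92 − 30.72) × 1000 = 12300 + (-800) = 11500 ft.
ISA temperature at 11500 ft = 15 − 2 × (11500/1000) = -8°C.
ISA deviation = 21 − (-8) = +29°C.
Density altitude = 11500 + 120 × (29) = 14980 ft.

14980 ft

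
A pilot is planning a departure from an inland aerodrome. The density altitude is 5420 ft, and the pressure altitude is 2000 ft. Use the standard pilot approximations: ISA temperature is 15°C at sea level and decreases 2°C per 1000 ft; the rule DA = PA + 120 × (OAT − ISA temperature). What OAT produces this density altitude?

39.5°C

Density altitude − pressure altitude = 5420 − 2000 = +3420 ft.
At 120 ft/°C that is an ISA deviation of 3420/120 = +28.5°C.
ISA temperature at 2000 ft = 15 − 2 × (2000/1000) = 11°C.
OAT = ISA + deviation = 11 + (+28.5) = 39.5°C.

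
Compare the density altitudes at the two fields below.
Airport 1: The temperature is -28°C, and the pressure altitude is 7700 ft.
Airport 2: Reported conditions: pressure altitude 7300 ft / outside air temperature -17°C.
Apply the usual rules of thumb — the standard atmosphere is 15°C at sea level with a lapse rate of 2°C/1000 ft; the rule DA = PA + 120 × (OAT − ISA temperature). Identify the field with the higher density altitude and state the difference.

Airport 1: ISA temp = -0.4°C, deviation -27.6°C, DA = 7700 + 120 × (-27.6) = 4388 ft.
Airport 2: ISA temp = 0.4°C, deviation -17.4°C, DA = 7300 + 120 × (-17.4) = 5212 ft.
Airport 2 is higher by 5212 − 4388 = 824 ft.

Airport 2 by 824 ft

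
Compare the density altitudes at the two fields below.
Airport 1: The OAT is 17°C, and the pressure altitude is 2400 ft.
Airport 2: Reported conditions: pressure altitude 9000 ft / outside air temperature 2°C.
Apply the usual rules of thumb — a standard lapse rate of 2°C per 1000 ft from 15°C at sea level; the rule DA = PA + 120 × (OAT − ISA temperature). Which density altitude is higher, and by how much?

Airport 2 by 6384 ft

Airport 1: ISA temp = 10.2°C, deviation +6.8°C, DA = 2400 + 120 × 6.8 = 3216 ft.
Airport 2: ISA temp = -3°C, deviation +5°C, DA = 9000 + 120 × 5 = 9600 ft.
Airport 2 is higher by 9600 − 3216 = 6384 ft.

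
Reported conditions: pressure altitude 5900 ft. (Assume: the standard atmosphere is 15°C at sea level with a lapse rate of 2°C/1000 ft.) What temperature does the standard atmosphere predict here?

3.2°C

ISA temperature = 15 − 2 × (5900/1000) = 15 − 11.8 = 3.2°C.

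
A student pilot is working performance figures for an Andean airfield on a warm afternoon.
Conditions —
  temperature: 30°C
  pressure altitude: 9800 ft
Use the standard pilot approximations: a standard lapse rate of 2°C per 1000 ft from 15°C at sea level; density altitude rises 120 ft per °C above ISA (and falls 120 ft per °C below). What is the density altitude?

ISA temperature at 9800 ft = 15 − 2 × (9800/1000) = -4.6°C.
ISA deviation = 30 − (-4.6) = +34.6°C.
Density altitude = 9800 + 120 × (34.6) = 9800 + (+4152) = 13952 ft.

13952 ft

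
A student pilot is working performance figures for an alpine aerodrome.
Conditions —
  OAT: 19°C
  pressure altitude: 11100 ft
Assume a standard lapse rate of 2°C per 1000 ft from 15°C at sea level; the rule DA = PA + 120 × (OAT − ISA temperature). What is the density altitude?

14244 ft

ISA temperature at 11100 ft = 15 − 2 × (11100/1000) = -7.2°C.
ISA deviation = 19 − (-7.2) = +26.2°C.
Density altitude = 11100 + 120 × (26.2) = 11100 + (+3144) = 14244 ft.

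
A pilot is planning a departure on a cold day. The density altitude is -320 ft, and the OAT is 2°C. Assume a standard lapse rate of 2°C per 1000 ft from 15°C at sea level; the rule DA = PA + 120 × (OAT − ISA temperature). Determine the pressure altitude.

DA = PA + 120 × (OAT − (15 − 2·PA/1000)) = PA + 120·OAT − 1800 + 0.24·PA = 1.24·PA + 120·OAT − 1800.
So 1.24·PA = -320 − 120 × 2 + 1800 = 1240.
PA = 1240 / 1.24 = 1000 ft.

1000 ft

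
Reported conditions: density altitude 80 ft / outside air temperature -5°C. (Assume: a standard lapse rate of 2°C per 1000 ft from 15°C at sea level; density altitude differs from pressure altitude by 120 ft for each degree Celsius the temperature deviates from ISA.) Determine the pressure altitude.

DA = PA + 120 × (OAT − (15 − 2·PA/1000)) = PA + 120·OAT − 1800 + 0.24·PA = 1.24·PA + 120·OAT − 1800.
So 1.24·PA = 80 − 120 × (-5) + 1800 = 2480.
PA = 2480 / 1.24 = 2000 ft.

2000 ft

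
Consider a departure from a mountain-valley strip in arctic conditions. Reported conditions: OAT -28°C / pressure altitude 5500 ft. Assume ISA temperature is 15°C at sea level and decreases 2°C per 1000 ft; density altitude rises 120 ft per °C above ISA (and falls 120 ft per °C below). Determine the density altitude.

1660 ft

ISA temperature at 5500 ft = 15 − 2 × (5500/1000) = 4°C.
ISA deviation = -28 − 4 = -32°C.
Density altitude = 5500 + 120 × (-32) = 5500 + (-3840) = 1660 ft.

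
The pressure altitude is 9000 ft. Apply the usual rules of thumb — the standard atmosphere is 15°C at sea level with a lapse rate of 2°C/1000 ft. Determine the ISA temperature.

ISA temperature = 15 − 2 × (9000/1000) = 15 − 18 = -3°C.

-3°C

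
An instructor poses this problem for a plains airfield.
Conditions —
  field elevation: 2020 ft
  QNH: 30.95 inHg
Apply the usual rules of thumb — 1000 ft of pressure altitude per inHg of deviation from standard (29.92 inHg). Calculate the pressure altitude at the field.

990 ft

Pressure correction = (29.92 − 30.95) × 1000 = -1030 ft.
Pressure altitude = 2020 + (-1030) = 990 ft.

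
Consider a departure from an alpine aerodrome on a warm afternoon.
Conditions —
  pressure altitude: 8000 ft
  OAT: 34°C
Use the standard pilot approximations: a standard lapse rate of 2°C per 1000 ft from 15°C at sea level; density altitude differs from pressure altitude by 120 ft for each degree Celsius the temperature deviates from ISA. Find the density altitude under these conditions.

ISA temperature at 8000 ft = 15 − 2 × (8000/1000) = -1°C.
ISA deviation = 34 − (-1) = +35°C.
Density altitude = 8000 + 120 × (35) = 8000 + (+4200) = 12200 ft.

12200 ft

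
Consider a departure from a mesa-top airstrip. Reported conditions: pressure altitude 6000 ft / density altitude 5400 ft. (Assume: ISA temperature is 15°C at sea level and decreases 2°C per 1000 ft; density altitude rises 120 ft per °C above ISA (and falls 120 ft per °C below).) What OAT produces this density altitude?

-2°C

Density altitude − pressure altitude = 5400 − 6000 = -600 ft.
At 120 ft/°C that is an ISA deviation of -600/120 = -5°C.
ISA temperature at 6000 ft = 15 − 2 × (6000/1000) = 3°C.
OAT = ISA + deviation = 3 + (-5) = -2°C.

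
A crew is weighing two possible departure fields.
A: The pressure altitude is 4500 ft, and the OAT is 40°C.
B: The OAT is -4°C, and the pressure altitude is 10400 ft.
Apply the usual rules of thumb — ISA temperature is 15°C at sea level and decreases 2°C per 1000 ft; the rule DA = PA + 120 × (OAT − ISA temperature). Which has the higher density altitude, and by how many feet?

A: ISA temp = 6°C, deviation +34°C, DA = 4500 + 120 × 34 = 8580 ft.
B: ISA temp = -5.8°C, deviation +1.8°C, DA = 10400 + 120 × 1.8 = 10616 ft.
B is higher by 10616 − 8580 = 2036 ft.

B by 2036 ft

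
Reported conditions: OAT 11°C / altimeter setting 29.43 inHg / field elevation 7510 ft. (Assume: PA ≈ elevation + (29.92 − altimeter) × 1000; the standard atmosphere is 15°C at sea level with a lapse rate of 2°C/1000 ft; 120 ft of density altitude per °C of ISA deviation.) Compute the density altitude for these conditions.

9440 ft

Pressure altitude = 7510 + (29.92 − 29.43) × 1000 = 7510 + (+490) = 8000 ft.
ISA temperature at 8000 ft = 15 − 2 × (8000/1000) = -1°C.
ISA deviation = 11 − (-1) = +12°C.
Density altitude = 8000 + 120 × (12) = 9440 ft.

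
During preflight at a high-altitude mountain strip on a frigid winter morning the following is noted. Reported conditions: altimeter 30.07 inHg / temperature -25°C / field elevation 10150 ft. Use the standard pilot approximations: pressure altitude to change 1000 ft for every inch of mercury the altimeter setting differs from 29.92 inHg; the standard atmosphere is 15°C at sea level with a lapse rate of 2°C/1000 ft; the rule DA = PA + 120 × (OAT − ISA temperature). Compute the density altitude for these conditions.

Pressure altitude = 10150 + (29.92 − 30.07) × 1000 = 10150 + (-150) = 10000 ft.
ISA temperature at 10000 ft = 15 − 2 × (10000/1000) = -5°C.
ISA deviation = -25 − (-5) = -20°C.
Density altitude = 10000 + 120 × (-20) = 7600 ft.

7600 ft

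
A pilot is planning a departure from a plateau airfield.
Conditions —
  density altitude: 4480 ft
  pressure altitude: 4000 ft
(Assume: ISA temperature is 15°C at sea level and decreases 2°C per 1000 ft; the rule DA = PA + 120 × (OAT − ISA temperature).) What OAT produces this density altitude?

Density altitude − pressure altitude = 4480 − 4000 = +480 ft.
At 120 ft/°C that is an ISA deviation of 480/120 = +4°C.
ISA temperature at 4000 ft = 15 − 2 × (4000/1000) = 7°C.
OAT = ISA + deviation = 7 + (+4) = 11°C.

11°C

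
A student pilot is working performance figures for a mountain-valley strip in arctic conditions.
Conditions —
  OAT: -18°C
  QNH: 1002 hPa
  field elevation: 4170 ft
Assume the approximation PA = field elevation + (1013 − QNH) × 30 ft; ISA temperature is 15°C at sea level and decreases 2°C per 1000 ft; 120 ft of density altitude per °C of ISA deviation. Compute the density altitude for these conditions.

1620 ft

Pressure altitude = 4170 + (1013 − 1002) × 30 = 4170 + (+330) = 4500 ft.
ISA temperature at 4500 ft = 15 − 2 × (4500/1000) = 6°C.
ISA deviation = -18 − 6 = -24°C.
Density altitude = 4500 + 120 × (-24) = 1620 ft.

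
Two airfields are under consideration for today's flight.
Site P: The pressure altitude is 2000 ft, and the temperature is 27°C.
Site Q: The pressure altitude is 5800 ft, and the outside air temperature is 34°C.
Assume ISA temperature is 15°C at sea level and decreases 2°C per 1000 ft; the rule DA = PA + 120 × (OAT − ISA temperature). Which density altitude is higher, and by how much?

Site P: ISA temp = 11°C, deviation +16°C, DA = 2000 + 120 × 16 = 3920 ft.
Site Q: ISA temp = 3.4°C, deviation +30.6°C, DA = 5800 + 120 × 30.6 = 9472 ft.
Site Q is higher by 9472 − 3920 = 5552 ft.

Site Q by 5552 ft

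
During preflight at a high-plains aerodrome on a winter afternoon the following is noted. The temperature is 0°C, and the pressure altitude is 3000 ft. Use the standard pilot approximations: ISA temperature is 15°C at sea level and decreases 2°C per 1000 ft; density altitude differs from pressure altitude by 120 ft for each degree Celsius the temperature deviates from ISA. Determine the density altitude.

ISA temperature at 3000 ft = 15 − 2 × (3000/1000) = 9°C.
ISA deviation = 0 − 9 = -9°C.
Density altitude = 3000 + 120 × (-9) = 3000 + (-1080) = 1920 ft.

1920 ft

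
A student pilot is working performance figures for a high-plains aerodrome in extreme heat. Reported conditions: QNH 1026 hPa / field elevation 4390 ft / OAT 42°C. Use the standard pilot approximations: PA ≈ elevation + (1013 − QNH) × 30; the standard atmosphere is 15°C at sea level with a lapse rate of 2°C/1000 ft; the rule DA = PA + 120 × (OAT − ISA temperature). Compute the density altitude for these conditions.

Pressure altitude = 4390 + (1013 − 1026) × 30 = 4390 + (-390) = 4000 ft.
ISA temperature at 4000 ft = 15 − 2 × (4000/1000) = 7°C.
ISA deviation = 42 − 7 = +35°C.
Density altitude = 4000 + 120 × (35) = 8200 ft.

8200 ft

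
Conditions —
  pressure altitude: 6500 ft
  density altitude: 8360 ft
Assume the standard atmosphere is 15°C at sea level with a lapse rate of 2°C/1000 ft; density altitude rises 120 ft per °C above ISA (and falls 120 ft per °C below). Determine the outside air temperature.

17.5°C

Density altitude − pressure altitude = 8360 − 6500 = +1860 ft.
At 120 ft/°C that is an ISA deviation of 1860/120 = +15.5°C.
ISA temperature at 6500 ft = 15 − 2 × (6500/1000) = 2°C.
OAT = ISA + deviation = 2 + (+15.5) = 17.5°C.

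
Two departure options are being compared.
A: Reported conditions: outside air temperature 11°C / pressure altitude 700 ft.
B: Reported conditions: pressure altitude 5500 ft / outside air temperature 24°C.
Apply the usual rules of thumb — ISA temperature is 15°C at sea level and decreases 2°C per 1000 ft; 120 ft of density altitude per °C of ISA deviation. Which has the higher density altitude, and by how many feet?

B by 7512 ft

A: ISA temp = 13.6°C, deviation -2.6°C, DA = 700 + 120 × (-2.6) = 388 ft.
B: ISA temp = 4°C, deviation +20°C, DA = 5500 + 120 × 20 = 7900 ft.
B is higher by 7900 − 388 = 7512 ft.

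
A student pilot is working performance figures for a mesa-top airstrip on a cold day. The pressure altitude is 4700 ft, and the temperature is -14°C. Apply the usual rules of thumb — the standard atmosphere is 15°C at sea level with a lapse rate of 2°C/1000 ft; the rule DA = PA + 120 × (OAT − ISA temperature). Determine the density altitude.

2348 ft

ISA temperature at 4700 ft = 15 − 2 × (4700/1000) = 5.6°C.
ISA deviation = -14 − 5.6 = -19.6°C.
Density altitude = 4700 + 120 × (-19.6) = 4700 + (-2352) = 2348 ft.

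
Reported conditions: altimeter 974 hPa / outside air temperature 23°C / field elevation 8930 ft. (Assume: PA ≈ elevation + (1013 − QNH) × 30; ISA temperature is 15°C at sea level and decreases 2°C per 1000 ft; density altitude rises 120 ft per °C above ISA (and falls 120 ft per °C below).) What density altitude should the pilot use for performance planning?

Pressure altitude = 8930 + (1013 − 974) × 30 = 8930 + (+1170) = 10100 ft.
ISA temperature at 10100 ft = 15 − 2 × (10100/1000) = -5.2°C.
ISA deviation = 23 − (-5.2) = +28.2°C.
Density altitude = 10100 + 120 × (28.2) = 13484 ft.

13484 ft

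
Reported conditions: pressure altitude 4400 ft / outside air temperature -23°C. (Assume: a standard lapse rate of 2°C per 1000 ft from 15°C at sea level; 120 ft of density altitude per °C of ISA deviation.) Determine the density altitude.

896 ft

ISA temperature at 4400 ft = 15 − 2 × (4400/1000) = 6.2°C.
ISA deviation = -23 − 6.2 = -29.2°C.
Density altitude = 4400 + 120 × (-29.2) = 4400 + (-3504) = 896 ft.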